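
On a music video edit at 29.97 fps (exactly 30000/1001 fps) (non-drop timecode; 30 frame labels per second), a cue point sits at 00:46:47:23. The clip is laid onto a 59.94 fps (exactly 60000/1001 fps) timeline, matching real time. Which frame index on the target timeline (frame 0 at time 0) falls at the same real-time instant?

frame 168466

Source frame index: (0×3600 + 46×60 + 47) × 30 + 23 = 84233.
Real time: 84233 / (30000/1001) = 84317233/30000 s.
Target frame: (84317233/30000) × (60000/1001) = 168466.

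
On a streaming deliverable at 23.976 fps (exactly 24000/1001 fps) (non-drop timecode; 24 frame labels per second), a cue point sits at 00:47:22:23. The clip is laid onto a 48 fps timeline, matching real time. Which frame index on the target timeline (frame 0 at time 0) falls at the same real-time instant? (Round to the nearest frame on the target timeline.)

Source frame index: (0×3600 + 47×60 + 22) × 24 + 23 = 68231.
Real time: 68231 / (24000/1001) = 68299231/24000 s.
Target frame: (68299231/24000) × (48) = 68299231/500 ≈ 136598.462 → 136598.

frame 136598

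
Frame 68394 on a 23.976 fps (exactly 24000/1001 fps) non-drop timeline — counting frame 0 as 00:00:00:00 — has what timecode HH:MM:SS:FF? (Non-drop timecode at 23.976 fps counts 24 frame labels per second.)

68394 ÷ 24 = 2849 full seconds, remainder 18 frames.
2849 s = 0 h 47 min 29 s.
Timecode: 00:47:29:18.

00:47:29:18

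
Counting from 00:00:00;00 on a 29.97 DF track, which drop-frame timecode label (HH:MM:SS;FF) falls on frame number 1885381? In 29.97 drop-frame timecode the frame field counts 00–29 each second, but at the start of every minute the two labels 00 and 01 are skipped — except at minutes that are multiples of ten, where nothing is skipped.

17:28:28;29

Ten DF minutes hold 17982 frames, so frame 1885381 lies in block 104 (frames 1870128–1888109) with 15253 frames into that block.
The block's first minute is 1800 frames and the rest 1798 each; 15253 frames reaches minute 8, so 104 × 18 + 8 × 2 = 1888 labels have been skipped so far.
Adding those back, label number 1885381 + 1888 = 1887269 at 30 labels/s is 62908 s + 29 f = 17 h 28 min 28 s frame 29, i.e. 17:28:28;29.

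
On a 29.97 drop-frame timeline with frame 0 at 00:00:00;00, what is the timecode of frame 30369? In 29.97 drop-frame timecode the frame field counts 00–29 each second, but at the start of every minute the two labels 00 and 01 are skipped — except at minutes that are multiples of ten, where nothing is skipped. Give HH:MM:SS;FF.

00:16:53;09

Each 10-minute DF block holds 10 × 60 × 30 − 9 × 2 = 17982 frames. 30369 ÷ 17982 → 1 full block, remainder 12387.
Within the partial block the first minute is 1800 frames and each further minute 1798, so 6 further minute boundaries passed. Total skipped labels = 18 × 1 + 2 × 6 = 30.
Non-drop label index = 30369 + 30 = 30399; at 30 labels/s that is 00:16:53:09, i.e. DF 00:16:53;09.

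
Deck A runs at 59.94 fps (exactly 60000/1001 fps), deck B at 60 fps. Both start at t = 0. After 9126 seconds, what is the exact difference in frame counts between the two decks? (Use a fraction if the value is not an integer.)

42120/77 frames

A emits 60000/1001 × 9126 = 42120000/77 frames; B emits 60 × 9126 = 547560.
Difference = 42120/77 frames (≈ 547.0130); B is ahead of A.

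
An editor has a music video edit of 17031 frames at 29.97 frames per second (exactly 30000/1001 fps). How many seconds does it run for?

568.2677 seconds

Running time = 17031 / (30000/1001) = 568.2677 s.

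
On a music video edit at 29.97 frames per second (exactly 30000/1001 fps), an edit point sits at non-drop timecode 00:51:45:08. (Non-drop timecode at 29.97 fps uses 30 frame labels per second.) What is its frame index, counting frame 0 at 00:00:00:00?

Total seconds to the label: (0 × 3600 + 51 × 60 + 45) = 3105.
Frame index = 3105 × 30 + 8 = 93158.

frame 93158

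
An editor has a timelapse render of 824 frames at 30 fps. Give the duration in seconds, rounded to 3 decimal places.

27.467 seconds

Running time = 824 × 1/30 = 412/15 s ≈ 27.467 s.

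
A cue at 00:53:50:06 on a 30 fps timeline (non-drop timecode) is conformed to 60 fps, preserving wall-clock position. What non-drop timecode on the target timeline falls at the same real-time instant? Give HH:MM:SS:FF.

00:53:50:12

Source frame index: (0×3600 + 53×60 + 50) × 30 + 6 = 96906.
Real time: 96906 / (30) = 16151/5 s.
Target frame: (16151/5) × (60) = 193812.
At 60 labels/s: frame 193812 → 00:53:50:12.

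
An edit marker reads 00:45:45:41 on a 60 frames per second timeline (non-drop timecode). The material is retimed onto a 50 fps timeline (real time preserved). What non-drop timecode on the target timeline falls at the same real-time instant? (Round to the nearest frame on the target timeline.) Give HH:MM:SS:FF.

Source frame index: (0×3600 + 45×60 + 45) × 60 + 41 = 164741.
Real time: 164741 / (60) = 164741/60 s.
Target frame: (164741/60) × (50) = 823705/6 ≈ 137284.167 → 137284.
At 50 labels/s: frame 137284 → 00:45:45:34.

00:45:45:34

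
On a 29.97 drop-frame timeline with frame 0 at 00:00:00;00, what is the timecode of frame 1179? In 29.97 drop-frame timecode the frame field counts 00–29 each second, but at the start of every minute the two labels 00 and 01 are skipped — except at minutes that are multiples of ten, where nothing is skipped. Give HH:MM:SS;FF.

Ten DF minutes hold 17982 frames, so frame 1179 lies in block 0 (frames 0–17981) with 1179 frames into that block.
The block's first minute is 1800 frames and the rest 1798 each; 1179 frames reaches minute 0, so 0 × 18 + 0 × 2 = 0 labels have been skipped so far.
Adding those back, label number 1179 + 0 = 1179 at 30 labels/s is 39 s + 9 f = 0 h 0 min 39 s frame 9, i.e. 00:00:39;09.

00:00:39;09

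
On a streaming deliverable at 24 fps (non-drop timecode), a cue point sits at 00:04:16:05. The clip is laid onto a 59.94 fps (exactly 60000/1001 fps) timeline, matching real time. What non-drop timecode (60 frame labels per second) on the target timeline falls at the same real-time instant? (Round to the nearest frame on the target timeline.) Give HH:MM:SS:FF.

00:04:15:57

Source frame index: (0×3600 + 4×60 + 16) × 24 + 5 = 6149.
Real time: 6149 / (24) = 6149/24 s.
Target frame: (6149/24) × (60000/1001) = 107500/7 ≈ 15357.143 → 15357.
At 60 labels/s: frame 15357 → 00:04:15:57.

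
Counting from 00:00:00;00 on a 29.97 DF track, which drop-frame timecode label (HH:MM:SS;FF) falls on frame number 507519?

04:42:14;07

Each 10-minute DF block holds 10 × 60 × 30 − 9 × 2 = 17982 frames. 507519 ÷ 17982 → 28 full blocks, remainder 4023.
Within the partial block the first minute is 1800 frames and each further minute 1798, so 2 further minute boundaries passed. Total skipped labels = 18 × 28 + 2 × 2 = 508.
Non-drop label index = 507519 + 508 = 508027; at 30 labels/s that is 04:42:14:07, i.e. DF 04:42:14;07.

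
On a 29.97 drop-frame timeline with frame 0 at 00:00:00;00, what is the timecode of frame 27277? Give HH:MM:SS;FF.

00:15:10;05

Each 10-minute DF block holds 10 × 60 × 30 − 9 × 2 = 17982 frames. 27277 ÷ 17982 → 1 full block, remainder 9295.
Within the partial block the first minute is 1800 frames and each further minute 1798, so 5 further minute boundaries passed. Total skipped labels = 18 × 1 + 2 × 5 = 28.
Non-drop label index = 27277 + 28 = 27305; at 30 labels/s that is 00:15:10:05, i.e. DF 00:15:10;05.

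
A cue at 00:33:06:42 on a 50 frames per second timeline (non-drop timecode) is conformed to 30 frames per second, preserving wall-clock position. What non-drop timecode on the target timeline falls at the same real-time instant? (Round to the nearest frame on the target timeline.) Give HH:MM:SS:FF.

00:33:06:25

Source frame index: (0×3600 + 33×60 + 6) × 50 + 42 = 99342.
Real time: 99342 / (50) = 49671/25 s.
Target frame: (49671/25) × (30) = 298026/5 ≈ 59605.200 → 59605.
At 30 labels/s: frame 59605 → 00:33:06:25.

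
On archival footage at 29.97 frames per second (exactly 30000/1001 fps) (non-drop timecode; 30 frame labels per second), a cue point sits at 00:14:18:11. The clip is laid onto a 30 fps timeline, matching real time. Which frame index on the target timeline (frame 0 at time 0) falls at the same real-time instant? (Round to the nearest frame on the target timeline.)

frame 25777

Source frame index: (0×3600 + 14×60 + 18) × 30 + 11 = 25751.
Real time: 25751 / (30000/1001) = 25776751/30000 s.
Target frame: (25776751/30000) × (30) = 25776751/1000 ≈ 25776.751 → 25777.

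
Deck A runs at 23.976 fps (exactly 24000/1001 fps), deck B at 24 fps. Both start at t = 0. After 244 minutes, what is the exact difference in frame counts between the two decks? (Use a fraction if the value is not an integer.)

244 min = 14640 s.
A emits 24000/1001 × 14640 = 351360000/1001 frames; B emits 24 × 14640 = 351360.
Difference = 351360/1001 frames (≈ 351.0090); B is ahead of A.

351360/1001 frames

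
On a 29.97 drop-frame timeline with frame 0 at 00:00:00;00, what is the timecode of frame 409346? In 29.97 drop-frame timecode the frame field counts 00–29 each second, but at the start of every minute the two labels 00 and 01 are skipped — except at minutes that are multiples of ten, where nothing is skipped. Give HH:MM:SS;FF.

Each 10-minute DF block holds 10 × 60 × 30 − 9 × 2 = 17982 frames. 409346 ÷ 17982 → 22 full blocks, remainder 13742.
Within the partial block the first minute is 1800 frames and each further minute 1798, so 7 further minute boundaries passed. Total skipped labels = 18 × 22 + 2 × 7 = 410.
Non-drop label index = 409346 + 410 = 409756; at 30 labels/s that is 03:47:38:16, i.e. DF 03:47:38;16.

03:47:38;16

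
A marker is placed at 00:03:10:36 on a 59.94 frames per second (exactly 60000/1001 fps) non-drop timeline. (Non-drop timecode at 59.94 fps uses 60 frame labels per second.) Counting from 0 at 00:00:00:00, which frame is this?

11436

Total seconds to the label: (0 × 3600 + 3 × 60 + 10) = 190.
Frame index = 190 × 60 + 36 = 11436.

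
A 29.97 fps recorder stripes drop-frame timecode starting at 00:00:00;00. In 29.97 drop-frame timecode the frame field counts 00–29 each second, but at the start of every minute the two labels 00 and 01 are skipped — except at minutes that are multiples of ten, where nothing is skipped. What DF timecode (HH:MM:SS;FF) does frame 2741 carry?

00:01:31;13

Each 10-minute DF block holds 10 × 60 × 30 − 9 × 2 = 17982 frames. 2741 ÷ 17982 → 0 full blocks, remainder 2741.
Within the partial block the first minute is 1800 frames and each further minute 1798, so 1 further minute boundary passed. Total skipped labels = 18 × 0 + 2 × 1 = 2.
Non-drop label index = 2741 + 2 = 2743; at 30 labels/s that is 00:01:31:13, i.e. DF 00:01:31;13.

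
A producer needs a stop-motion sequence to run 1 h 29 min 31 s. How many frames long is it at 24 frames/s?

128904 frames

1 h 29 min 31 s = 5371 s.
Frames = 5371 × 24 = 128904.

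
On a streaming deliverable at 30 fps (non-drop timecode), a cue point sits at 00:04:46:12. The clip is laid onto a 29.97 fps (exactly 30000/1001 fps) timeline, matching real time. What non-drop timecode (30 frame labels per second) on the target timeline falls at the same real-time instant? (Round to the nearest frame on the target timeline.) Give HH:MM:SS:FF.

Source frame index: (0×3600 + 4×60 + 46) × 30 + 12 = 8592.
Real time: 8592 / (30) = 1432/5 s.
Target frame: (1432/5) × (30000/1001) = 8592000/1001 ≈ 8583.417 → 8583.
At 30 labels/s: frame 8583 → 00:04:46:03.

00:04:46:03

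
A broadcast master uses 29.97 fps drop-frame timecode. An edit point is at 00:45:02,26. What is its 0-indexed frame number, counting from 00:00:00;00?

81004

Complete 10-minute blocks: 4, each 17982 frames → 71928.
Remaining 5 whole minutes in the current block: 1800 + 4 × 1798 = 8992 frames.
Within the current minute: 2 × 30 + 26 − 2 = 84 (labels ;00/;01 skipped at this minute). Total = 71928 + 8992 + 84 = 81004.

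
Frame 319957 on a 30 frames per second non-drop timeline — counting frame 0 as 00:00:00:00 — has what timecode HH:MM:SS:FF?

319957 ÷ 30 = 10665 full seconds, remainder 7 frames.
10665 s = 2 h 57 min 45 s.
Timecode: 02:57:45:07.

02:57:45:07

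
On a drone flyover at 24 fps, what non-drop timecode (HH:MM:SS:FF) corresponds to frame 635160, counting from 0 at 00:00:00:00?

635160 ÷ 24 = 26465 full seconds, remainder 0 frames.
26465 s = 7 h 21 min 5 s.
Timecode: 07:21:05:00.

07:21:05:00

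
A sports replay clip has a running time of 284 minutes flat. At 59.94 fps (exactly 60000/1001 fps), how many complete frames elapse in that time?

284 min = 17040 s.
Frames = 17040 × 60000/1001 = 1022400000/1001 ≈ 1021378.6214.
Complete frames: 1021378.

1021378 frames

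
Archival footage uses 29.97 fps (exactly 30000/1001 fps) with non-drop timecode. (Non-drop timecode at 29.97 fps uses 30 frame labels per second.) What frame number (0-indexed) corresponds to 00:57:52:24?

frame 104184

Total seconds to the label: (0 × 3600 + 57 × 60 + 52) = 3472.
Frame index = 3472 × 30 + 24 = 104184.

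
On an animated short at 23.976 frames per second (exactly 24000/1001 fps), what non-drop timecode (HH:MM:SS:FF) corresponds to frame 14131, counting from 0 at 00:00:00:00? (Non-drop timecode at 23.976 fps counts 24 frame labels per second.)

00:09:48:19

14131 ÷ 24 = 588 full seconds, remainder 19 frames.
588 s = 0 h 9 min 48 s.
Timecode: 00:09:48:19.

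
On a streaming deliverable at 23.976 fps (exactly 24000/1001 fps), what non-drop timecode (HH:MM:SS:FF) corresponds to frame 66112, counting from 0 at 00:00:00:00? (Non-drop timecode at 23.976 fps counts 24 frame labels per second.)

66112 ÷ 24 = 2754 full seconds, remainder 16 frames.
2754 s = 0 h 45 min 54 s.
Timecode: 00:45:54:16.

00:45:54:16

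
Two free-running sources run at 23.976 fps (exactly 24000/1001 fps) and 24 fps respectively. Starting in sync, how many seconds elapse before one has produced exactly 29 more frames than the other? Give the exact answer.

29029/24 seconds

The gap grows by |24 − 24000/1001| = 24/1001 frames per second.
Time for a 29-frame gap: 29 ÷ (24/1001) = 29029/24 s.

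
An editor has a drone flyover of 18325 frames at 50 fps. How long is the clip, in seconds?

Running time = 18325 / (50) = 366.5 s.

366.5 seconds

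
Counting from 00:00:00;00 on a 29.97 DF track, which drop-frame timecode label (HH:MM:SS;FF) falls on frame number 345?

Each 10-minute DF block holds 10 × 60 × 30 − 9 × 2 = 17982 frames. 345 ÷ 17982 → 0 full blocks, remainder 345.
Within the partial block the first minute is 1800 frames and each further minute 1798, so 0 further minute boundaries passed. Total skipped labels = 18 × 0 + 2 × 0 = 0.
Non-drop label index = 345 + 0 = 345; at 30 labels/s that is 00:00:11:15, i.e. DF 00:00:11;15.

00:00:11;15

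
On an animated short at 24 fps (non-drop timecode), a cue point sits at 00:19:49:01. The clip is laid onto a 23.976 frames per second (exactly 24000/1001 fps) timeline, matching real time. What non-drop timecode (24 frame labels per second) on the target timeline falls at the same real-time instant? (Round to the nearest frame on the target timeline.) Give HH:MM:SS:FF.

00:19:47:20

Source frame index: (0×3600 + 19×60 + 49) × 24 + 1 = 28537.
Real time: 28537 / (24) = 28537/24 s.
Target frame: (28537/24) × (24000/1001) = 28537000/1001 ≈ 28508.492 → 28508.
At 24 labels/s: frame 28508 → 00:19:47:20.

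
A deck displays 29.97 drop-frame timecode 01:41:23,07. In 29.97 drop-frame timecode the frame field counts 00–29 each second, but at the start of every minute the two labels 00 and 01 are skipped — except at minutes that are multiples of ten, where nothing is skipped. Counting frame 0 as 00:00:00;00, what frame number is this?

182315

As if non-drop at 30 labels/s: (1 × 3600 + 41 × 60 + 23) × 30 + 7 = 182497.
Minute boundaries passed: 101; those not divisible by 10: 101 − 10 = 91; dropped labels = 2 × 91 = 182.
Actual frame index = 182497 − 182 = 182315.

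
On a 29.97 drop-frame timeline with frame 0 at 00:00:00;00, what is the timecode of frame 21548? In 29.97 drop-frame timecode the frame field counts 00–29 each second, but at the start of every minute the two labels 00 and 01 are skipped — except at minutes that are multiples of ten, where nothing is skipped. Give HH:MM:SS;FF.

00:11:58;28

Ten DF minutes hold 17982 frames, so frame 21548 lies in block 1 (frames 17982–35963) with 3566 frames into that block.
The block's first minute is 1800 frames and the rest 1798 each; 3566 frames reaches minute 1, so 1 × 18 + 1 × 2 = 20 labels have been skipped so far.
Adding those back, label number 21548 + 20 = 21568 at 30 labels/s is 718 s + 28 f = 0 h 11 min 58 s frame 28, i.e. 00:11:58;28.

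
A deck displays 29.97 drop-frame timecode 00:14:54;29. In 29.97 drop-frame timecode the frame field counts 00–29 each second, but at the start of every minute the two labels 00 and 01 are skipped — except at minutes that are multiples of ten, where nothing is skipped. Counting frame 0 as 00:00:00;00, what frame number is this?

26823

Complete 10-minute blocks: 1, each 17982 frames → 17982.
Remaining 4 whole minutes in the current block: 1800 + 3 × 1798 = 7194 frames.
Within the current minute: 54 × 30 + 29 − 2 = 1647 (labels ;00/;01 skipped at this minute). Total = 17982 + 7194 + 1647 = 26823.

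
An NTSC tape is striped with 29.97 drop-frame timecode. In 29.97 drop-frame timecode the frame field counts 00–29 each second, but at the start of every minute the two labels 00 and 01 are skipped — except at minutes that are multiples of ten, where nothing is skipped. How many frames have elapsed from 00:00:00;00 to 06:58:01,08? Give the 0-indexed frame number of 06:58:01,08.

As if non-drop at 30 labels/s: (6 × 3600 + 58 × 60 + 1) × 30 + 8 = 752438.
Minute boundaries passed: 418; those not divisible by 10: 418 − 41 = 377; dropped labels = 2 × 377 = 754.
Actual frame index = 752438 − 754 = 751684.

751684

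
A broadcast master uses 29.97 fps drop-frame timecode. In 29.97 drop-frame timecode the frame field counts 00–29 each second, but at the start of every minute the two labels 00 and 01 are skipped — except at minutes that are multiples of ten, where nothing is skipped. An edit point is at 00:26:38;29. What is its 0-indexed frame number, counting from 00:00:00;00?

As if non-drop at 30 labels/s: (0 × 3600 + 26 × 60 + 38) × 30 + 29 = 47969.
Minute boundaries passed: 26; those not divisible by 10: 26 − 2 = 24; dropped labels = 2 × 24 = 48.
Actual frame index = 47969 − 48 = 47921.

47921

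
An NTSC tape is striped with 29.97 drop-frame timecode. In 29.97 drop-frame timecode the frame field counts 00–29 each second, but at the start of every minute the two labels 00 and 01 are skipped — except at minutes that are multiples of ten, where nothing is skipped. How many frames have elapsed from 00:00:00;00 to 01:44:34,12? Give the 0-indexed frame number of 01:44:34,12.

188044

Complete 10-minute blocks: 10, each 17982 frames → 179820.
Remaining 4 whole minutes in the current block: 1800 + 3 × 1798 = 7194 frames.
Within the current minute: 34 × 30 + 12 − 2 = 1030 (labels ;00/;01 skipped at this minute). Total = 179820 + 7194 + 1030 = 188044.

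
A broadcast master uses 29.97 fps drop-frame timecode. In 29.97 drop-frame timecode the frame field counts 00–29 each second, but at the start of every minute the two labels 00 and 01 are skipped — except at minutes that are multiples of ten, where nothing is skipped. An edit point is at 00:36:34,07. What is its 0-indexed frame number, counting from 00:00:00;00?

Complete 10-minute blocks: 3, each 17982 frames → 53946.
Remaining 6 whole minutes in the current block: 1800 + 5 × 1798 = 10790 frames.
Within the current minute: 34 × 30 + 7 − 2 = 1025 (labels ;00/;01 skipped at this minute). Total = 53946 + 10790 + 1025 = 65761.

65761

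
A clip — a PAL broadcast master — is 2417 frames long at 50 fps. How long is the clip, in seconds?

48.34 seconds

Running time = 2417 / (50) = 48.34 s.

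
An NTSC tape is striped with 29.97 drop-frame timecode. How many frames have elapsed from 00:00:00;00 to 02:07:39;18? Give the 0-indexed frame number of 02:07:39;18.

229558

As if non-drop at 30 labels/s: (2 × 3600 + 7 × 60 + 39) × 30 + 18 = 229788.
Minute boundaries passed: 127; those not divisible by 10: 127 − 12 = 115; dropped labels = 2 × 115 = 230.
Actual frame index = 229788 − 230 = 229558.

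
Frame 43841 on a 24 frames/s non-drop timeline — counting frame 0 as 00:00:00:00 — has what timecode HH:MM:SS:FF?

43841 ÷ 24 = 1826 full seconds, remainder 17 frames.
1826 s = 0 h 30 min 26 s.
Timecode: 00:30:26:17.

00:30:26:17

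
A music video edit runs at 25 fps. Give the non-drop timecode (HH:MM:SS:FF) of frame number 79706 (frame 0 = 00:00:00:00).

00:53:08:06

79706 ÷ 25 = 3188 full seconds, remainder 6 frames.
3188 s = 0 h 53 min 8 s.
Timecode: 00:53:08:06.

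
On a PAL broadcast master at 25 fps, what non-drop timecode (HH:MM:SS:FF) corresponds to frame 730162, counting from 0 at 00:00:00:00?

08:06:46:12

730162 ÷ 25 = 29206 full seconds, remainder 12 frames.
29206 s = 8 h 6 min 46 s.
Timecode: 08:06:46:12.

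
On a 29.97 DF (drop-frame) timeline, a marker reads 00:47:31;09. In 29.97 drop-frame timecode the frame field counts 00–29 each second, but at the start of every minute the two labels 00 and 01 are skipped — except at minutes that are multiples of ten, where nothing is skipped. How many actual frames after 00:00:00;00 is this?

85453

Complete 10-minute blocks: 4, each 17982 frames → 71928.
Remaining 7 whole minutes in the current block: 1800 + 6 × 1798 = 12588 frames.
Within the current minute: 31 × 30 + 9 − 2 = 937 (labels ;00/;01 skipped at this minute). Total = 71928 + 12588 + 937 = 85453.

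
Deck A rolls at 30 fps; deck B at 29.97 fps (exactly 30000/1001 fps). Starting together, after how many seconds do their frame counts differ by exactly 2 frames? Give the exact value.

1001/15 seconds

The gap grows by |30000/1001 − 30| = 30/1001 frames per second.
Time for a 2-frame gap: 2 ÷ (30/1001) = 1001/15 s.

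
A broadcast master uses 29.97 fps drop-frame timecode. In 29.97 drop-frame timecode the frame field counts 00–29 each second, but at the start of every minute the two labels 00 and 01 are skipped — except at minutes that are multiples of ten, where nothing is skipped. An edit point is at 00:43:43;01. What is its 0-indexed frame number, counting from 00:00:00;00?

78613

As if non-drop at 30 labels/s: (0 × 3600 + 43 × 60 + 43) × 30 + 1 = 78691.
Minute boundaries passed: 43; those not divisible by 10: 43 − 4 = 39; dropped labels = 2 × 39 = 78.
Actual frame index = 78691 − 78 = 78613.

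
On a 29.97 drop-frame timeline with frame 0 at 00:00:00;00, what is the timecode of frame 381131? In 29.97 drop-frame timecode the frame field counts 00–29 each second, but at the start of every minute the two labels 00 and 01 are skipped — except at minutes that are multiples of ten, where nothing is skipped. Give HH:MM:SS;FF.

Each 10-minute DF block holds 10 × 60 × 30 − 9 × 2 = 17982 frames. 381131 ÷ 17982 → 21 full blocks, remainder 3509.
Within the partial block the first minute is 1800 frames and each further minute 1798, so 1 further minute boundary passed. Total skipped labels = 18 × 21 + 2 × 1 = 380.
Non-drop label index = 381131 + 380 = 381511; at 30 labels/s that is 03:31:57:01, i.e. DF 03:31:57;01.

03:31:57;01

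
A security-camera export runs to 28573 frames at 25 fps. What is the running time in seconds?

1142.92 seconds

Running time = 28573 / (25) = 1142.92 s.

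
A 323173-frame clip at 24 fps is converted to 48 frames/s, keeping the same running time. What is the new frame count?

Target frames = source frames × (target rate / source rate) = 323173 × (48)/(24) = 323173 × 2 = 646346.

646346 frames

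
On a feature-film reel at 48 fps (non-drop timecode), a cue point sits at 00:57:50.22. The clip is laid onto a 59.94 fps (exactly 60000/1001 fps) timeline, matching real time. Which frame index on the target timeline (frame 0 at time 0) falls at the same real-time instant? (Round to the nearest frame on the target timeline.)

Source frame index: (0×3600 + 57×60 + 50) × 48 + 22 = 166582.
Real time: 166582 / (48) = 83291/24 s.
Target frame: (83291/24) × (60000/1001) = 16017500/77 ≈ 208019.481 → 208019.

frame 208019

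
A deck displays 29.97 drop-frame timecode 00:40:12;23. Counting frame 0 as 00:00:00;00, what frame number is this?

Complete 10-minute blocks: 4, each 17982 frames → 71928.
Remaining 0 whole minutes in the current block: 0 frames.
Within the current minute: 12 × 30 + 23 = 383. Total = 71928 + 0 + 383 = 72311.

72311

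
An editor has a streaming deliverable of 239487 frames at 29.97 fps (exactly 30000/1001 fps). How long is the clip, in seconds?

7990.8829 seconds

Running time = 239487 / (30000/1001) = 7990.8829 s.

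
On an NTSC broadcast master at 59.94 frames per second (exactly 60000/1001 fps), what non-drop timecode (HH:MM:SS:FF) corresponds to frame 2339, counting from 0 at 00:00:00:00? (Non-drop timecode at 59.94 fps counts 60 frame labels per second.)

00:00:38:59

2339 ÷ 60 = 38 full seconds, remainder 59 frames.
38 s = 0 h 0 min 38 s.
Timecode: 00:00:38:59.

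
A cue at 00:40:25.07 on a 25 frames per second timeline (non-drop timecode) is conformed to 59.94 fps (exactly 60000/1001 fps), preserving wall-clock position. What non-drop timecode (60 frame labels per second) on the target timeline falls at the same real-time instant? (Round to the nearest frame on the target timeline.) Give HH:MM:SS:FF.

Source frame index: (0×3600 + 40×60 + 25) × 25 + 7 = 60632.
Real time: 60632 / (25) = 60632/25 s.
Target frame: (60632/25) × (60000/1001) = 1017600/7 ≈ 145371.429 → 145371.
At 60 labels/s: frame 145371 → 00:40:22:51.

00:40:22:51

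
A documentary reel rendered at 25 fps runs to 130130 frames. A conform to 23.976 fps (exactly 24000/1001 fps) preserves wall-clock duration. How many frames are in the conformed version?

124800 frames

Target frames = source frames × (target rate / source rate) = 130130 × (24000/1001)/(25) = 130130 × 960/1001 = 124800.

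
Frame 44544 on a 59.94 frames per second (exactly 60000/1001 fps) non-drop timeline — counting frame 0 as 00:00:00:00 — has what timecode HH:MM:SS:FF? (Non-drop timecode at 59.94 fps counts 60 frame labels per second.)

44544 ÷ 60 = 742 full seconds, remainder 24 frames.
742 s = 0 h 12 min 22 s.
Timecode: 00:12:22:24.

00:12:22:24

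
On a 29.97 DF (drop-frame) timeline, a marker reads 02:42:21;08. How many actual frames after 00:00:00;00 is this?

Complete 10-minute blocks: 16, each 17982 frames → 287712.
Remaining 2 whole minutes in the current block: 1800 + 1 × 1798 = 3598 frames.
Within the current minute: 21 × 30 + 8 − 2 = 636 (labels ;00/;01 skipped at this minute). Total = 287712 + 3598 + 636 = 291946.

291946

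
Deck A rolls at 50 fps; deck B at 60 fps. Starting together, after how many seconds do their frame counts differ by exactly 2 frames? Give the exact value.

0.2 seconds

The gap grows by |60 − 50| = 10 frames per second.
Time for a 2-frame gap: 2 ÷ (10) = 0.2 s.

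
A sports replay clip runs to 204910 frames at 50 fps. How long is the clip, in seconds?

Running time = 204910 / (50) = 4098.2 s.

4098.2 seconds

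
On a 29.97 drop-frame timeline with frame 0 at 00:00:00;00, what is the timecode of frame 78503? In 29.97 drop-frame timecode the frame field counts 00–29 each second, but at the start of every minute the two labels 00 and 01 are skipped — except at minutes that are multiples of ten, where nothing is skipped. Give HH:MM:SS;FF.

00:43:39;11

Each 10-minute DF block holds 10 × 60 × 30 − 9 × 2 = 17982 frames. 78503 ÷ 17982 → 4 full blocks, remainder 6575.
Within the partial block the first minute is 1800 frames and each further minute 1798, so 3 further minute boundaries passed. Total skipped labels = 18 × 4 + 2 × 3 = 78.
Non-drop label index = 78503 + 78 = 78581; at 30 labels/s that is 00:43:39:11, i.e. DF 00:43:39;11.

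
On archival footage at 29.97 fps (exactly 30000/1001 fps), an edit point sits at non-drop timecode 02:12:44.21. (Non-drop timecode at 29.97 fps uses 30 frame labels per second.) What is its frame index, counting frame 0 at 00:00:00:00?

frame 238941

Total seconds to the label: (2 × 3600 + 12 × 60 + 44) = 7964.
Frame index = 7964 × 30 + 21 = 238941.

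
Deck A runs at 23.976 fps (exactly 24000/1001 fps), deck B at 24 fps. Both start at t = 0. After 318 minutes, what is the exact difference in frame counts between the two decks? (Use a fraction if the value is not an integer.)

457920/1001 frames

318 min = 19080 s.
A emits 24000/1001 × 19080 = 457920000/1001 frames; B emits 24 × 19080 = 457920.
Difference = 457920/1001 frames (≈ 457.4625); B is ahead of A.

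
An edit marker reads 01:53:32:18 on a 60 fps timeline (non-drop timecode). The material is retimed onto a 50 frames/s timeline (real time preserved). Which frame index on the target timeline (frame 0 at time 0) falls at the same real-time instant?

Source frame index: (1×3600 + 53×60 + 32) × 60 + 18 = 408738.
Real time: 408738 / (60) = 68123/10 s.
Target frame: (68123/10) × (50) = 340615.

frame 340615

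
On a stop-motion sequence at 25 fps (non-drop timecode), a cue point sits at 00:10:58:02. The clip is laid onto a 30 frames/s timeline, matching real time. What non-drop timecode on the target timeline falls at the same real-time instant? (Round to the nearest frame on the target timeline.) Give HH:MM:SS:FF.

00:10:58:02

Source frame index: (0×3600 + 10×60 + 58) × 25 + 2 = 16452.
Real time: 16452 / (25) = 16452/25 s.
Target frame: (16452/25) × (30) = 98712/5 ≈ 19742.400 → 19742.
At 30 labels/s: frame 19742 → 00:10:58:02.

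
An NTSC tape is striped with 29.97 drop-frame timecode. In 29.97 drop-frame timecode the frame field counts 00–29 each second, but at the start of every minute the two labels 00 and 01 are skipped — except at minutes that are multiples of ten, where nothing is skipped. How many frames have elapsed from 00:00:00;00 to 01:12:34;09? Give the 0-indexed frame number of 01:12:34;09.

130499

As if non-drop at 30 labels/s: (1 × 3600 + 12 × 60 + 34) × 30 + 9 = 130629.
Minute boundaries passed: 72; those not divisible by 10: 72 − 7 = 65; dropped labels = 2 × 65 = 130.
Actual frame index = 130629 − 130 = 130499.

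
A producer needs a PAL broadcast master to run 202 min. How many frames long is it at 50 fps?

606000 frames

202 min = 12120 s.
Frames = 12120 × 50 = 606000.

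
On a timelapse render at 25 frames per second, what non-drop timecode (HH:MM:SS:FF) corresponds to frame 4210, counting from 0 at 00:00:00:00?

4210 ÷ 25 = 168 full seconds, remainder 10 frames.
168 s = 0 h 2 min 48 s.
Timecode: 00:02:48:10.

00:02:48:10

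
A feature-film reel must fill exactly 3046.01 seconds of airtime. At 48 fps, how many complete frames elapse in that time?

146208 frames

Frames = 3046.01 × 48 = 3655212/25 ≈ 146208.4800.
Complete frames: 146208.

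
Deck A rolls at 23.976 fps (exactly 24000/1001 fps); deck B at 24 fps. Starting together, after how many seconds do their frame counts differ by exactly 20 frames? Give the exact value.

The gap grows by |24 − 24000/1001| = 24/1001 frames per second.
Time for a 20-frame gap: 20 ÷ (24/1001) = 5005/6 s.

5005/6 seconds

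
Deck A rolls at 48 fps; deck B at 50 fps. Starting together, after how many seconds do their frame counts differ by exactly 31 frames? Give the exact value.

15.5 seconds

The gap grows by |50 − 48| = 2 frames per second.
Time for a 31-frame gap: 31 ÷ (2) = 15.5 s.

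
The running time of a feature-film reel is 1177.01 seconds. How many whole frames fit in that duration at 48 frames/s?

56496 frames

Frames = 1177.01 × 48 = 1412412/25 ≈ 56496.4800.
Complete frames: 56496.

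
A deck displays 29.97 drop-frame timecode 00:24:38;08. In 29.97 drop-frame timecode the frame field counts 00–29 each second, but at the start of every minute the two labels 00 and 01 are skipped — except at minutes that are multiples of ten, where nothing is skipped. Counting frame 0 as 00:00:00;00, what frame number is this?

As if non-drop at 30 labels/s: (0 × 3600 + 24 × 60 + 38) × 30 + 8 = 44348.
Minute boundaries passed: 24; those not divisible by 10: 24 − 2 = 22; dropped labels = 2 × 22 = 44.
Actual frame index = 44348 − 44 = 44304.

44304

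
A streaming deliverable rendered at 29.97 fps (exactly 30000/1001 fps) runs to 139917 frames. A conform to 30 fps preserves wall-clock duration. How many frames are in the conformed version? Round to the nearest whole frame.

Frames at target rate = 139917 × (30) / (30000/1001) = 140056917/1000 ≈ 140056.917.
Nearest whole frame: 140057.

140057 frames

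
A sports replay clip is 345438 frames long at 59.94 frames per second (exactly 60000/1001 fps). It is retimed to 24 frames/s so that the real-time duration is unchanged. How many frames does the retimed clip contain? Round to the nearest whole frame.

138313 frames

Frames at target rate = 345438 × (24) / (60000/1001) = 172891719/1250 ≈ 138313.375.
Nearest whole frame: 138313.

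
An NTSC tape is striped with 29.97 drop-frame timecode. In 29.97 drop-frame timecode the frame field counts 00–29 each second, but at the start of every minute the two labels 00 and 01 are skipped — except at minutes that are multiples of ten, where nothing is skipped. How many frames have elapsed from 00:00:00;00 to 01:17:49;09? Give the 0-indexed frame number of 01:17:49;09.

As if non-drop at 30 labels/s: (1 × 3600 + 17 × 60 + 49) × 30 + 9 = 140079.
Minute boundaries passed: 77; those not divisible by 10: 77 − 7 = 70; dropped labels = 2 × 70 = 140.
Actual frame index = 140079 − 140 = 139939.

139939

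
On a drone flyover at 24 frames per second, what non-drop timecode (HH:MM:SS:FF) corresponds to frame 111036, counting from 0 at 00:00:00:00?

111036 ÷ 24 = 4626 full seconds, remainder 12 frames.
4626 s = 1 h 17 min 6 s.
Timecode: 01:17:06:12.

01:17:06:12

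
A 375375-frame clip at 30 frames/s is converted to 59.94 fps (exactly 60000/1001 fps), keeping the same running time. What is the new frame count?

Target frames = source frames × (target rate / source rate) = 375375 × (60000/1001)/(30) = 375375 × 2000/1001 = 750000.

750000 frames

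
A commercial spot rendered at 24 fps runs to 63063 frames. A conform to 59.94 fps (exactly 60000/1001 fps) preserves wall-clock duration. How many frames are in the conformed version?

Target frames = source frames × (target rate / source rate) = 63063 × (60000/1001)/(24) = 63063 × 2500/1001 = 157500.

157500 frames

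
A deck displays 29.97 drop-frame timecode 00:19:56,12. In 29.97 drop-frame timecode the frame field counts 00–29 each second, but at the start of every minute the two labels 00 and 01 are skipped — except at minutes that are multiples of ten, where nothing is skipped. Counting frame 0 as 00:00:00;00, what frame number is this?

Complete 10-minute blocks: 1, each 17982 frames → 17982.
Remaining 9 whole minutes in the current block: 1800 + 8 × 1798 = 16184 frames.
Within the current minute: 56 × 30 + 12 − 2 = 1690 (labels ;00/;01 skipped at this minute). Total = 17982 + 16184 + 1690 = 35856.

35856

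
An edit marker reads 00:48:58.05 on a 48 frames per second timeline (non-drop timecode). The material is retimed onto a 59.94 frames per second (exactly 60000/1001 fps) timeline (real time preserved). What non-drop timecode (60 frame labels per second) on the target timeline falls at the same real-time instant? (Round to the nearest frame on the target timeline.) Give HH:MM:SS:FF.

Source frame index: (0×3600 + 48×60 + 58) × 48 + 5 = 141029.
Real time: 141029 / (48) = 141029/48 s.
Target frame: (141029/48) × (60000/1001) = 25183750/143 ≈ 176110.140 → 176110.
At 60 labels/s: frame 176110 → 00:48:55:10.

00:48:55:10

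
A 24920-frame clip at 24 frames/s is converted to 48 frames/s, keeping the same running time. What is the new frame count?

Target frames = source frames × (target rate / source rate) = 24920 × (48)/(24) = 24920 × 2 = 49840.

49840 frames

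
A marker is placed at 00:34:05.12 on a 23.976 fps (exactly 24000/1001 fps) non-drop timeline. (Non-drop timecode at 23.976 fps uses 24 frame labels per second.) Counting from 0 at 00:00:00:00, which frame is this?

Total seconds to the label: (0 × 3600 + 34 × 60 + 5) = 2045.
Frame index = 2045 × 24 + 12 = 49092.

frame 49092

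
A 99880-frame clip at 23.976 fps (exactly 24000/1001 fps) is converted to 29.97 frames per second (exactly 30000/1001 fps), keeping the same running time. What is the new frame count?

124850 frames

Target frames = source frames × (target rate / source rate) = 99880 × (30000/1001)/(24000/1001) = 99880 × 5/4 = 124850.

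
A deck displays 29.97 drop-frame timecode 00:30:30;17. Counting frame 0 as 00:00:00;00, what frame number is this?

As if non-drop at 30 labels/s: (0 × 3600 + 30 × 60 + 30) × 30 + 17 = 54917.
Minute boundaries passed: 30; those not divisible by 10: 30 − 3 = 27; dropped labels = 2 × 27 = 54.
Actual frame index = 54917 − 54 = 54863.

54863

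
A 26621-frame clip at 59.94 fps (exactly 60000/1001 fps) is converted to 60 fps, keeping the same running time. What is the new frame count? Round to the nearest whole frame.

26648 frames

Frames at target rate = 26621 × (60) / (60000/1001) = 26647621/1000 ≈ 26647.621.
Nearest whole frame: 26648.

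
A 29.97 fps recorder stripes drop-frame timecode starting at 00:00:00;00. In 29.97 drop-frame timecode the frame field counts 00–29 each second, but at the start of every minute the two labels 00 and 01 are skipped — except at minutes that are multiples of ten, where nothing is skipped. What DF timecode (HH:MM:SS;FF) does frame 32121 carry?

Each 10-minute DF block holds 10 × 60 × 30 − 9 × 2 = 17982 frames. 32121 ÷ 17982 → 1 full block, remainder 14139.
Within the partial block the first minute is 1800 frames and each further minute 1798, so 7 further minute boundaries passed. Total skipped labels = 18 × 1 + 2 × 7 = 32.
Non-drop label index = 32121 + 32 = 32153; at 30 labels/s that is 00:17:51:23, i.e. DF 00:17:51;23.

00:17:51;23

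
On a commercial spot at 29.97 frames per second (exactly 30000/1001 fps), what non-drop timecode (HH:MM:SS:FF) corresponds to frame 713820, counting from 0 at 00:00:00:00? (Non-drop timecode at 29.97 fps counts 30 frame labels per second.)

713820 ÷ 30 = 23794 full seconds, remainder 0 frames.
23794 s = 6 h 36 min 34 s.
Timecode: 06:36:34:00.

06:36:34:00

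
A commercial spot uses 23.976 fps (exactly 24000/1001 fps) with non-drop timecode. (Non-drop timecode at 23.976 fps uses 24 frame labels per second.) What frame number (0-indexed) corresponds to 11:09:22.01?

Total seconds to the label: (11 × 3600 + 9 × 60 + 22) = 40162.
Frame index = 40162 × 24 + 1 = 963889.

frame 963889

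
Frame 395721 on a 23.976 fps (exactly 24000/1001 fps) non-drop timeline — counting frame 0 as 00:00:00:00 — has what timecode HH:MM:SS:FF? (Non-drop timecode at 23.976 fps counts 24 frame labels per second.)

395721 ÷ 24 = 16488 full seconds, remainder 9 frames.
16488 s = 4 h 34 min 48 s.
Timecode: 04:34:48:09.

04:34:48:09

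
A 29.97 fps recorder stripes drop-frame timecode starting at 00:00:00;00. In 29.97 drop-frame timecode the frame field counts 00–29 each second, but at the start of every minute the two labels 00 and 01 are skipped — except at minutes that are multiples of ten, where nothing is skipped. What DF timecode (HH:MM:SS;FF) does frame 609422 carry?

Ten DF minutes hold 17982 frames, so frame 609422 lies in block 33 (frames 593406–611387) with 16016 frames into that block.
The block's first minute is 1800 frames and the rest 1798 each; 16016 frames reaches minute 8, so 33 × 18 + 8 × 2 = 610 labels have been skipped so far.
Adding those back, label number 609422 + 610 = 610032 at 30 labels/s is 20334 s + 12 f = 5 h 38 min 54 s frame 12, i.e. 05:38:54;12.

05:38:54;12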